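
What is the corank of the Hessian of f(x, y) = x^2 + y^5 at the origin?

1

Hessian at 0 has rank 1.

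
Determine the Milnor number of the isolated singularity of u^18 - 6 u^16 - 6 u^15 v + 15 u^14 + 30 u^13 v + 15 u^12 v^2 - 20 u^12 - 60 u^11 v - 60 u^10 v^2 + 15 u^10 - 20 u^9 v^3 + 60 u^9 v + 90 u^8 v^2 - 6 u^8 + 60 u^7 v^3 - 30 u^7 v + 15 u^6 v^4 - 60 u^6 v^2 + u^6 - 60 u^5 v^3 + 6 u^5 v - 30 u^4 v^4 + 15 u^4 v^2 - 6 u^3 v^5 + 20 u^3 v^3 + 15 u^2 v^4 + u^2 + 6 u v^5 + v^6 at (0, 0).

5

The Hessian of f at 0 has rank 1. Corank 1: A-series; mu = 5 gives A_5.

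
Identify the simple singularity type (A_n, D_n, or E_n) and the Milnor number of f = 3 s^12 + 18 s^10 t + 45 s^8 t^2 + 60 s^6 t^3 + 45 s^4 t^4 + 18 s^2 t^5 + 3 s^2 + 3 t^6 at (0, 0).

The Hessian of f at 0 is [[6, 0], [0, 0]] with rank 1, so corank 1. A Groebner basis of the Jacobian ideal J(f) in C{s,t} is {t^5, s}; counting standard monomials gives mu = 5. Corank 1: A-series; mu = 5 gives A_5.

Type A_{5}, Milnor number mu = 5.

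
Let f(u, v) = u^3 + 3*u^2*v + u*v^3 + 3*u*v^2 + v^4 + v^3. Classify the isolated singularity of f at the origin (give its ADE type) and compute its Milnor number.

Type E_7, Milnor number mu = 7.

The Hessian of f at 0 is [[0, 0], [0, 0]] with rank 0, so corank 2. A Groebner basis of the Jacobian ideal J(f) in C{u,v} is {u^3 + 3*u^2*v + 6*u^2 + 12*u*v + 6*v^2, -3*u^2 + u*v^2 - 6*u*v - 3*v^2, 3*u^2 + 6*u*v + v^3 + 3*v^2}; counting standard monomials gives mu = 7. Corank 2; j^3 = (u + v)^3 is a perfect cube, so E-series; the 4-jet and mu = 7 give E_7.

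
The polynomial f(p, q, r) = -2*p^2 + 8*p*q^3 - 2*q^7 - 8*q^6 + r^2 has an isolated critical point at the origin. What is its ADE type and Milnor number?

Type A6, Milnor number mu = 6.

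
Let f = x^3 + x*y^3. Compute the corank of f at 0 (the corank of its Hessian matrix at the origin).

Hessian at 0 has rank 0.

2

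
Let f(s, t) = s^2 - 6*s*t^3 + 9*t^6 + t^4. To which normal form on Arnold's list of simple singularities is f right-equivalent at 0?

A3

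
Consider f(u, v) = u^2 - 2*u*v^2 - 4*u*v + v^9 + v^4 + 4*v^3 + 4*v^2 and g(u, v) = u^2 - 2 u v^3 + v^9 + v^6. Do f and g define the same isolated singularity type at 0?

The Hessian of f at 0 has rank 1. Corank 1: A-series; mu = 8 gives A_8. The Hessian of g at 0 has rank 1. Corank 1: A-series; mu = 8 gives A_8. Both have type A_8, hence right-equivalent.

Yes.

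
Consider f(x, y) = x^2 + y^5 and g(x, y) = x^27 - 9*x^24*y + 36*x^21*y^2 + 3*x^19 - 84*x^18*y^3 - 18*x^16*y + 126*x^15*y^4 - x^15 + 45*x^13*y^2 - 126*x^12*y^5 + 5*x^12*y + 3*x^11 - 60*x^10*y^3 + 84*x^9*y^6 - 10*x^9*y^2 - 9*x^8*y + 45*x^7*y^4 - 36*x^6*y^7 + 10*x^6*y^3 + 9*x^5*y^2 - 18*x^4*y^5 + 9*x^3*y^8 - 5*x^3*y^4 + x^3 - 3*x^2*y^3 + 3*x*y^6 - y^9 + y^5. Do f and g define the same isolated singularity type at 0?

No.

The Hessian of f at 0 has rank 1. Corank 1: A-series; mu = 4 gives A_4. The Hessian of g at 0 has rank 0. Corank 2; j^3 = x^3 is a perfect cube, so E-series; the 5-jet and mu = 8 give E_8. f is A_4 but g is E_8, hence not right-equivalent.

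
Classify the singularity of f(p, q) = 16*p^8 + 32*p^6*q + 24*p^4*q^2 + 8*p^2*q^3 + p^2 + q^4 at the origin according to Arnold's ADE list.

A_3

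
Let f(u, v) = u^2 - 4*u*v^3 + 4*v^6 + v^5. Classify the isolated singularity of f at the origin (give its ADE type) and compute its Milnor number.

Type A_{4}, Milnor number mu = 4.

The Hessian of f at 0 is [[2, 0], [0, 0]] with rank 1, so corank 1. A Groebner basis of the Jacobian ideal J(f) in C{u,v} is {-u/2 + v^3, u^2, u*v}; counting standard monomials gives mu = 4. Corank 1: A-series; mu = 4 gives A_4.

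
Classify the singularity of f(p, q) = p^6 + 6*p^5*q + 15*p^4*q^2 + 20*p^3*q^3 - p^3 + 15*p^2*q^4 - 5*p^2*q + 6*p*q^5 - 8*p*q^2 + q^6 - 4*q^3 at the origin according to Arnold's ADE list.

The Hessian of f at 0 has rank 0. Corank 2; j^3 = -(p + q)*(p + 2*q)^2 has shape L^2 M (L != M), so D-series; mu = 7 gives D_7.

D7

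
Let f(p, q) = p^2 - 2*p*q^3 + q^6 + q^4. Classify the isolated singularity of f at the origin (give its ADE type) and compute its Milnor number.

Type A_{3}, Milnor number mu = 3.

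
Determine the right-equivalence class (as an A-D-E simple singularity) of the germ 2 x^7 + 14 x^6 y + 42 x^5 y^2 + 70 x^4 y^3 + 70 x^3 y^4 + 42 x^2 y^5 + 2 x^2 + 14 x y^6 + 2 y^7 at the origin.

A_{6}

The Hessian of f at 0 has rank 1. Corank 1: A-series; mu = 6 gives A_6.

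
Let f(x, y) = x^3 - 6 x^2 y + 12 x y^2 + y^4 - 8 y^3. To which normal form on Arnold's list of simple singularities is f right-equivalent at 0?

E6

The Hessian of f at 0 has rank 0. Corank 2; j^3 = (x - 2*y)^3 is a perfect cube, so E-series; the 4-jet and mu = 6 give E_6.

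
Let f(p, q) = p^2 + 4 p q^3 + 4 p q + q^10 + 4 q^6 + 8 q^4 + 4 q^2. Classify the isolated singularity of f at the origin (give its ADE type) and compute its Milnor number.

Type A_{9}, Milnor number mu = 9.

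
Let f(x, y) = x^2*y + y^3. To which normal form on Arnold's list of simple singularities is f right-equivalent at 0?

D4

The Hessian of f at 0 is [[0, 0], [0, 0]] with rank 0, so corank 2. A Groebner basis of the Jacobian ideal J(f) in C{x,y} is {y^3, x^2 + 3*y^2, x*y}; counting standard monomials gives mu = 4. Corank 2; j^3 = y*(x^2 + y^2) splits into three distinct lines over C (the quadratic factor has nonzero discriminant), so D_4.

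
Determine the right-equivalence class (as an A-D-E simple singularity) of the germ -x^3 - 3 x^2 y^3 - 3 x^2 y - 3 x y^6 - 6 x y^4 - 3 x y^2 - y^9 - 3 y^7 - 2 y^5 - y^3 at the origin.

The Hessian of f at 0 is [[0, 0], [0, 0]] with rank 0, so corank 2. A Groebner basis of the Jacobian ideal J(f) in C{x,y} is {x^2/2 + x*y^3 + x*y + y^2/2, y^4, x^3 - 3*x*y^2 - 2*y^3, x^2*y + 2*x*y^2 + y^3}; counting standard monomials gives mu = 8. Corank 2; j^3 = -(x + y)^3 is a perfect cube, so E-series; the 5-jet and mu = 8 give E_8.

E_8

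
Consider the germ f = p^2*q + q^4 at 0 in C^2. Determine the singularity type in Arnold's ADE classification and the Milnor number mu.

The Hessian of f at 0 has rank 0. Corank 2; j^3 = p^2*q has shape L^2 M (L != M), so D-series; mu = 5 gives D_5.

Type D_5, Milnor number mu = 5.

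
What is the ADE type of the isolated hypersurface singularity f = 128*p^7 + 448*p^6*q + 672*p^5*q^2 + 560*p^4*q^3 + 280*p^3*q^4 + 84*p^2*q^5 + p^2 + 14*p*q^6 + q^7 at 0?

A_{6}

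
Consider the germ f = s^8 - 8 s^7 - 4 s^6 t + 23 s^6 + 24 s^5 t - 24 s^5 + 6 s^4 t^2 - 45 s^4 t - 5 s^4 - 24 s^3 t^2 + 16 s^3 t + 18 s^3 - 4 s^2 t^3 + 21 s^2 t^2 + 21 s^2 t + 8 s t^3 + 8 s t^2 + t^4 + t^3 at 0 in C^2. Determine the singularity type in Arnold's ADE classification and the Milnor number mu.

Type D5, Milnor number mu = 5.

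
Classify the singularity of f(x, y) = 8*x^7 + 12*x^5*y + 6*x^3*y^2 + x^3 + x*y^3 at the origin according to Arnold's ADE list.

E_7

The Hessian of f at 0 has rank 0. Corank 2; j^3 = x^3 is a perfect cube, so E-series; the 4-jet and mu = 7 give E_7.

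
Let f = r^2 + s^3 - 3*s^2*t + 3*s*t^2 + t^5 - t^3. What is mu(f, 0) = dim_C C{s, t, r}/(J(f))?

8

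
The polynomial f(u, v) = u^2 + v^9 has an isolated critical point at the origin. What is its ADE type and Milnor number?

The Hessian of f at 0 has rank 1. Corank 1: A-series; mu = 8 gives A_8.

Type A_8, Milnor number mu = 8.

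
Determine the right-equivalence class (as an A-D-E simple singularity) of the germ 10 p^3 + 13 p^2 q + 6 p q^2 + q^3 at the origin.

D_4

The Hessian of f at 0 has rank 0. Corank 2; j^3 = (2*p + q)*(5*p^2 + 4*p*q + q^2) splits into three distinct lines over C (the quadratic factor has nonzero discriminant), so D_4.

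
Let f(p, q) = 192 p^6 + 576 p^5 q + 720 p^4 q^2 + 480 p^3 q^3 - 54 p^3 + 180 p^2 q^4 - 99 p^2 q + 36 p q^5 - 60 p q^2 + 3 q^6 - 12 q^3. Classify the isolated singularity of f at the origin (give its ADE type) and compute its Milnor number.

Type D_{7}, Milnor number mu = 7.

The Hessian of f at 0 has rank 0. Corank 2; j^3 = -3*(2*p + q)*(3*p + 2*q)^2 has shape L^2 M (L != M), so D-series; mu = 7 gives D_7.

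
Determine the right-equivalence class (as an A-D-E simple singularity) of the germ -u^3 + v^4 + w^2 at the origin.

The Hessian of f at 0 is [[0, 0, 0], [0, 0, 0], [0, 0, 2]] with rank 1, so corank 2. A Groebner basis of the Jacobian ideal J(f) in C{u,v,w} is {v^3, u^2, w}; counting standard monomials gives mu = 6. Corank 2; j^3 = -u^3 is a perfect cube, so E-series; the 4-jet and mu = 6 give E_6.

E6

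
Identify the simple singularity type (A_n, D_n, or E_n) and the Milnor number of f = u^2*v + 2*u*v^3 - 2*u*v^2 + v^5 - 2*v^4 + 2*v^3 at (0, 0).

Type D_{4}, Milnor number mu = 4.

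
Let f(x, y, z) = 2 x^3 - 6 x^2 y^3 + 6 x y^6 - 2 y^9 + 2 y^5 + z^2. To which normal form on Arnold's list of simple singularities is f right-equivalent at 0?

E8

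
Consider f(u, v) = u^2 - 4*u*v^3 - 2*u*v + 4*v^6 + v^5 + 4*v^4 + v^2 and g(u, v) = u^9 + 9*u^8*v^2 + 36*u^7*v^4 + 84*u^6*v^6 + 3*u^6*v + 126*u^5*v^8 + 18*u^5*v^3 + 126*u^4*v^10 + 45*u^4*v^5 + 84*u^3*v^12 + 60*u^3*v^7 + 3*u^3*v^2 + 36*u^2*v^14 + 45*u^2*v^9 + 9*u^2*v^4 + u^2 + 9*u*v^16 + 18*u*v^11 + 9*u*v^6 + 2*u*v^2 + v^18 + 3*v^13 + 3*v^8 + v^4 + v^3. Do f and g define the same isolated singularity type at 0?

No.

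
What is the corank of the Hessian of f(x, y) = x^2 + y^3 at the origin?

1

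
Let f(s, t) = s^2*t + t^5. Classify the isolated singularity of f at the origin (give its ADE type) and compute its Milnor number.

Type D_{6}, Milnor number mu = 6.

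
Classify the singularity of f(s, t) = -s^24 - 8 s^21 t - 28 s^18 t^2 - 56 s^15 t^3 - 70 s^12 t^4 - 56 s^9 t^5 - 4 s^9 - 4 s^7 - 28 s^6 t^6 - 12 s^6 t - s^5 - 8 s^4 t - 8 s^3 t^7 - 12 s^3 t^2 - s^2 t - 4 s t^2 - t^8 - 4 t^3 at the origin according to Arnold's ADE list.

The Hessian of f at 0 has rank 0. Corank 2; j^3 = -t*(s + 2*t)^2 has shape L^2 M (L != M), so D-series; mu = 9 gives D_9.

D_{9}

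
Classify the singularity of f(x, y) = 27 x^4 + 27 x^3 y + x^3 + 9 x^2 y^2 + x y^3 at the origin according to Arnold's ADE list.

The Hessian of f at 0 has rank 0. Corank 2; j^3 = x^3 is a perfect cube, so E-series; the 4-jet and mu = 7 give E_7.

E_{7}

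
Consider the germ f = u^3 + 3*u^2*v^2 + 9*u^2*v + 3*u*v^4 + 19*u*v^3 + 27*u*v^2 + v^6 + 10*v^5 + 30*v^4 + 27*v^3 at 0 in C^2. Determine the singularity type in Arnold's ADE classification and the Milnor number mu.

The Hessian of f at 0 is [[0, 0], [0, 0]] with rank 0, so corank 2. A Groebner basis of the Jacobian ideal J(f) in C{u,v} is {-u^2 - 6*u*v + v^4 - v^3/3 - 9*v^2, u^3 + 24*u^2 + 144*u*v + 35*v^3 + 216*v^2, u^2*v - 17*u^2/3 - 34*u*v - 98*v^3/9 - 51*v^2, u^2 + u*v^2 + 6*u*v + 10*v^3/3 + 9*v^2}; counting standard monomials gives mu = 7. Corank 2; j^3 = (u + 3*v)^3 is a perfect cube, so E-series; the 4-jet and mu = 7 give E_7.

Type E_{7}, Milnor number mu = 7.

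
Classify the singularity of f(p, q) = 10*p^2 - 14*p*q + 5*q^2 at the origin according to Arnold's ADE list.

The Hessian of f at 0 is [[20, -14], [-14, 10]] with rank 2, so corank 0. A Groebner basis of the Jacobian ideal J(f) in C{p,q} is {p, q}; counting standard monomials gives mu = 1. Corank 0: nondegenerate Morse point, so A_1.

A_{1}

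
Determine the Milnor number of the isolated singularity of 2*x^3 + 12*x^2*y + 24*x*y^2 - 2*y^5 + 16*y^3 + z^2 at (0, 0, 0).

8

The Hessian of f at 0 has rank 1. Corank 2; j^3 = 2*(x + 2*y)^3 is a perfect cube, so E-series; the 5-jet and mu = 8 give E_8.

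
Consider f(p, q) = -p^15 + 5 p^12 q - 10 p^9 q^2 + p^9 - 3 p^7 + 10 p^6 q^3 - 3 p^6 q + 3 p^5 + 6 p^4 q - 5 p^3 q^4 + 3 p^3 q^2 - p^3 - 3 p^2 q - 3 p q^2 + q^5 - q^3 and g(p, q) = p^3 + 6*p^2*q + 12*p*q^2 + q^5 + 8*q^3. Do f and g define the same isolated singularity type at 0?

Yes.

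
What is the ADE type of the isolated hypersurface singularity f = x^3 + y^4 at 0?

The Hessian of f at 0 has rank 0. Corank 2; j^3 = x^3 is a perfect cube, so E-series; the 4-jet and mu = 6 give E_6.

E6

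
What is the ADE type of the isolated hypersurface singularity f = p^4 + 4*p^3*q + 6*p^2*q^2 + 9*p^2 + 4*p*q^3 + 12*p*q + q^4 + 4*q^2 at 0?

A_{3}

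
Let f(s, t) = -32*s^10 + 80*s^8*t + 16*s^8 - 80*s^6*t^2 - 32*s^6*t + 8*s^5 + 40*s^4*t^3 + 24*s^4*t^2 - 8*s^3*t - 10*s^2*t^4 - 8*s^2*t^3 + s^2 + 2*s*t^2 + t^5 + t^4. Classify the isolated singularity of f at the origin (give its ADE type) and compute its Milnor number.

The Hessian of f at 0 has rank 1. Corank 1: A-series; mu = 4 gives A_4.

Type A4, Milnor number mu = 4.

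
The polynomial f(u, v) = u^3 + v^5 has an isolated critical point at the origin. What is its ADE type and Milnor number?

Type E_8, Milnor number mu = 8.

The Hessian of f at 0 has rank 0. Corank 2; j^3 = u^3 is a perfect cube, so E-series; the 5-jet and mu = 8 give E_8.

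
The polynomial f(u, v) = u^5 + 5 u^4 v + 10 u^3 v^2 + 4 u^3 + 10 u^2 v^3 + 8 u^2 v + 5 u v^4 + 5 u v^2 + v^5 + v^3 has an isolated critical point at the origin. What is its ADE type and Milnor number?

Type D_{6}, Milnor number mu = 6.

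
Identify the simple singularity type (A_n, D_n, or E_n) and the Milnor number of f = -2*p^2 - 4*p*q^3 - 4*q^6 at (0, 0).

Type A_5, Milnor number mu = 5.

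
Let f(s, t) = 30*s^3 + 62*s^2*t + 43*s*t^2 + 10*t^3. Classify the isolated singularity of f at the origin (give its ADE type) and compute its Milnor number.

Type D4, Milnor number mu = 4.

The Hessian of f at 0 is [[0, 0], [0, 0]] with rank 0, so corank 2. A Groebner basis of the Jacobian ideal J(f) in C{s,t} is {t^3, s^2 - 11*t^2/26, s*t + 17*t^2/26}; counting standard monomials gives mu = 4. Corank 2; j^3 = (3*s + 2*t)*(10*s^2 + 14*s*t + 5*t^2) splits into three distinct lines over C (the quadratic factor has nonzero discriminant), so D_4.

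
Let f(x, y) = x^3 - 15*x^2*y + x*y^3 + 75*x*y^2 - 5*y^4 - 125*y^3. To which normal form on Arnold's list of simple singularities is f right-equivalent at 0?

E_7

The Hessian of f at 0 has rank 0. Corank 2; j^3 = (x - 5*y)^3 is a perfect cube, so E-series; the 4-jet and mu = 7 give E_7.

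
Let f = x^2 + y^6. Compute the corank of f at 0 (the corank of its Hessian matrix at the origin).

1

Hessian at 0 has rank 1.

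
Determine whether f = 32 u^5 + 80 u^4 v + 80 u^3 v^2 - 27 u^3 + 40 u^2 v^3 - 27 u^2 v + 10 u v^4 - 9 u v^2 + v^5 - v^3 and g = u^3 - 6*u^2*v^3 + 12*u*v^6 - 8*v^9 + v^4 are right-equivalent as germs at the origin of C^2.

No.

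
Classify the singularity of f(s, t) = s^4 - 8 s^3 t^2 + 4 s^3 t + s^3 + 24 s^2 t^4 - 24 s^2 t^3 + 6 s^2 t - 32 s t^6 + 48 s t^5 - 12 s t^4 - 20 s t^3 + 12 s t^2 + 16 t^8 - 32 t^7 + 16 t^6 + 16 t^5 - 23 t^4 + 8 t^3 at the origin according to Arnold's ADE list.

The Hessian of f at 0 is [[0, 0], [0, 0]] with rank 0, so corank 2. A Groebner basis of the Jacobian ideal J(f) in C{s,t} is {s^3 + 3*s^2 + 12*s*t + 12*t^2, s^2*t - 2*s^2 - 8*s*t - 8*t^2, 5*s^2/4 + s*t^2 + 5*s*t + 5*t^2, -3*s^2/4 - 3*s*t + t^3 - 3*t^2}; counting standard monomials gives mu = 6. Corank 2; j^3 = (s + 2*t)^3 is a perfect cube, so E-series; the 4-jet and mu = 6 give E_6.

E_6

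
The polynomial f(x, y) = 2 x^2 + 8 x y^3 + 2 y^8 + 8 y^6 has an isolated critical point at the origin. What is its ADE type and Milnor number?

Type A_{7}, Milnor number mu = 7.

The Hessian of f at 0 has rank 1. Corank 1: A-series; mu = 7 gives A_7.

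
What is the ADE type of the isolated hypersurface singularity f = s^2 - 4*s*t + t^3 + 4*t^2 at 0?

A_2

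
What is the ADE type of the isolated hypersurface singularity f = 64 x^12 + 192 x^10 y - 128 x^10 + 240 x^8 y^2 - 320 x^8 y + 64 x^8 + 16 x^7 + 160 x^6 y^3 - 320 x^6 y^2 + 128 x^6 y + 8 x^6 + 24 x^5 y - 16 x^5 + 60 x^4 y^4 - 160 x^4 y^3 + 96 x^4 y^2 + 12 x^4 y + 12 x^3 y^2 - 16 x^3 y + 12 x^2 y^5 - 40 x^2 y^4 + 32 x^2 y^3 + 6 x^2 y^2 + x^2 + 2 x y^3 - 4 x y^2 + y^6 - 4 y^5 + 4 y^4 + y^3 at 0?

A2

The Hessian of f at 0 has rank 1. Corank 1: A-series; mu = 2 gives A_2.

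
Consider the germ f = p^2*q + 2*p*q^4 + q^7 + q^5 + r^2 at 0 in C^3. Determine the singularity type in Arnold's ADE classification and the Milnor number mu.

Type D_6, Milnor number mu = 6.

The Hessian of f at 0 has rank 1. Corank 2; j^3 = p^2*q has shape L^2 M (L != M), so D-series; mu = 6 gives D_6.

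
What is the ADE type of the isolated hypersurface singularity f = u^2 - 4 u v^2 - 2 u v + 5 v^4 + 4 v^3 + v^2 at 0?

A_{3}

The Hessian of f at 0 is [[2, -2], [-2, 2]] with rank 1, so corank 1. A Groebner basis of the Jacobian ideal J(f) in C{u,v} is {u^2 - u/2 + v/2, u*v - u/2 + v/2, -u/2 + v^2 + v/2}; counting standard monomials gives mu = 3. Corank 1: A-series; mu = 3 gives A_3.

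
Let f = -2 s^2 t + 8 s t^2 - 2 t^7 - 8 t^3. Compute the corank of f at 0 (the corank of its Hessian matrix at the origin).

Hessian at 0 has rank 0.

2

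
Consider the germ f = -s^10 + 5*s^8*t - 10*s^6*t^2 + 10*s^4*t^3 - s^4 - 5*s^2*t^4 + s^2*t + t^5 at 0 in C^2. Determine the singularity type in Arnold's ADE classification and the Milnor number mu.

The Hessian of f at 0 has rank 0. Corank 2; j^3 = s^2*t has shape L^2 M (L != M), so D-series; mu = 6 gives D_6.

Type D6, Milnor number mu = 6.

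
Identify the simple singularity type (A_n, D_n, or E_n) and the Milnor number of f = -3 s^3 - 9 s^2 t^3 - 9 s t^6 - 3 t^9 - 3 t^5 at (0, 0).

The Hessian of f at 0 is [[0, 0], [0, 0]] with rank 0, so corank 2. A Groebner basis of the Jacobian ideal J(f) in C{s,t} is {s^2/2 + s*t^3, t^4, s^3, s^2*t}; counting standard monomials gives mu = 8. Corank 2; j^3 = -3*s^3 is a perfect cube, so E-series; the 5-jet and mu = 8 give E_8.

Type E_{8}, Milnor number mu = 8.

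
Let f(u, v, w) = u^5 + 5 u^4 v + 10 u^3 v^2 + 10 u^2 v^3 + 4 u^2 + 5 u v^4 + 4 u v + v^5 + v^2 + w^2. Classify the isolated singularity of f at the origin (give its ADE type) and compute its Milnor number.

The Hessian of f at 0 has rank 2. Corank 1: A-series; mu = 4 gives A_4.

Type A_4, Milnor number mu = 4.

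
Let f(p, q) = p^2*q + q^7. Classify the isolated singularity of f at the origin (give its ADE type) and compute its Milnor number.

The Hessian of f at 0 has rank 0. Corank 2; j^3 = p^2*q has shape L^2 M (L != M), so D-series; mu = 8 gives D_8.

Type D_8, Milnor number mu = 8.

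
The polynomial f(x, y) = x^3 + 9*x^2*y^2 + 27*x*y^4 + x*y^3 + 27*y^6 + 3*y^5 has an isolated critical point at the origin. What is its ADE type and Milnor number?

The Hessian of f at 0 has rank 0. Corank 2; j^3 = x^3 is a perfect cube, so E-series; the 4-jet and mu = 7 give E_7.

Type E_{7}, Milnor number mu = 7.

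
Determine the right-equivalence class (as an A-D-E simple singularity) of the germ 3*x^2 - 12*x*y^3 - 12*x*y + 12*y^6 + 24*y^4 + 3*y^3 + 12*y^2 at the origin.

A_2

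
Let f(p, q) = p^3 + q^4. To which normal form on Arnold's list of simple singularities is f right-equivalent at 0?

E6

The Hessian of f at 0 has rank 0. Corank 2; j^3 = p^3 is a perfect cube, so E-series; the 4-jet and mu = 6 give E_6.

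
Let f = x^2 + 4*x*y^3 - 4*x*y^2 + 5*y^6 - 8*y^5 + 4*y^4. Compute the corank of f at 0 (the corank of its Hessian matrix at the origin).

1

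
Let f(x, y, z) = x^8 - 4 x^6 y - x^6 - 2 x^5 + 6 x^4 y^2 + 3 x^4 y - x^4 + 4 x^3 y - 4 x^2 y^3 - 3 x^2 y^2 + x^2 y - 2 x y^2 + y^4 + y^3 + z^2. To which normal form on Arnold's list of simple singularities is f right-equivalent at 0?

D_5

The Hessian of f at 0 has rank 1. Corank 2; j^3 = y*(x - y)^2 has shape L^2 M (L != M), so D-series; mu = 5 gives D_5.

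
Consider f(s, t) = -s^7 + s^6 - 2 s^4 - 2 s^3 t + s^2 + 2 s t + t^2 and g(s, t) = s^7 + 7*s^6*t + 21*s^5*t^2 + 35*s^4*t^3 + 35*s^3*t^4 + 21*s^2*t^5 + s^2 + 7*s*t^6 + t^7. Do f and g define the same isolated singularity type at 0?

The Hessian of f at 0 is [[2, 2], [2, 2]] with rank 1, so corank 1. A Groebner basis of the Jacobian ideal J(f) in C{s,t} is {s*t + t^4 + t^2, s*t^2 - s/3 + 2*t^3/3 - t/3, s^2 + 2*s*t + t^2}; counting standard monomials gives mu = 6. Corank 1: A-series; mu = 6 gives A_6. The Hessian of g at 0 is [[2, 0], [0, 0]] with rank 1, so corank 1. A Groebner basis of the Jacobian ideal J(g) in C{s,t} is {t^6, s}; counting standard monomials gives mu = 6. Corank 1: A-series; mu = 6 gives A_6. Both have type A_6, hence right-equivalent.

Yes.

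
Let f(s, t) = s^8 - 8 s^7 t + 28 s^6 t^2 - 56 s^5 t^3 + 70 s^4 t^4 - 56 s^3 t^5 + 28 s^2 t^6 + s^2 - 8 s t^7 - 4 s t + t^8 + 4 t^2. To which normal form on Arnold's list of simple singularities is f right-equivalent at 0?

A_{7}

The Hessian of f at 0 is [[2, -4], [-4, 8]] with rank 1, so corank 1. A Groebner basis of the Jacobian ideal J(f) in C{s,t} is {t^7, s - 2*t}; counting standard monomials gives mu = 7. Corank 1: A-series; mu = 7 gives A_7.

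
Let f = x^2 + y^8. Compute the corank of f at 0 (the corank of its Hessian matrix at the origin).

1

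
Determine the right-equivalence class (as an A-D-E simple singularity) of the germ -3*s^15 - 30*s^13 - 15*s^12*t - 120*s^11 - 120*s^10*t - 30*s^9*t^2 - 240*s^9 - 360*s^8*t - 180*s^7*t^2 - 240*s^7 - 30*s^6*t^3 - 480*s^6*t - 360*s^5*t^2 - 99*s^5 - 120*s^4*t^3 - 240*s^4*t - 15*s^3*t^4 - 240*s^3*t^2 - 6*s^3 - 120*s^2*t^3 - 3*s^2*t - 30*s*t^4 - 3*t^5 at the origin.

D_{6}

The Hessian of f at 0 is [[0, 0], [0, 0]] with rank 0, so corank 2. A Groebner basis of the Jacobian ideal J(f) in C{s,t} is {-s*t/10 + t^4, s*t^2, s^2 + s*t/2}; counting standard monomials gives mu = 6. Corank 2; j^3 = -3*s^2*(2*s + t) has shape L^2 M (L != M), so D-series; mu = 6 gives D_6.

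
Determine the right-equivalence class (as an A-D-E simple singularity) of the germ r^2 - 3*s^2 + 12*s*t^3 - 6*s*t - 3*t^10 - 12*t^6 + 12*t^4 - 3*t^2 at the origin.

A9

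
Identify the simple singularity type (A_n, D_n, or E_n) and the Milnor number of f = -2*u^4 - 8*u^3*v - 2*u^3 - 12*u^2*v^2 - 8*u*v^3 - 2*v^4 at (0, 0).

Type E_{6}, Milnor number mu = 6.

The Hessian of f at 0 is [[0, 0], [0, 0]] with rank 0, so corank 2. A Groebner basis of the Jacobian ideal J(f) in C{u,v} is {v^4, u*v^2 + v^3/3, u^2}; counting standard monomials gives mu = 6. Corank 2; j^3 = -2*u^3 is a perfect cube, so E-series; the 4-jet and mu = 6 give E_6.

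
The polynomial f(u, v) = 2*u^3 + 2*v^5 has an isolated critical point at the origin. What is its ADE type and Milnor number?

The Hessian of f at 0 is [[0, 0], [0, 0]] with rank 0, so corank 2. A Groebner basis of the Jacobian ideal J(f) in C{u,v} is {v^4, u^2}; counting standard monomials gives mu = 8. Corank 2; j^3 = 2*u^3 is a perfect cube, so E-series; the 5-jet and mu = 8 give E_8.

Type E_8, Milnor number mu = 8.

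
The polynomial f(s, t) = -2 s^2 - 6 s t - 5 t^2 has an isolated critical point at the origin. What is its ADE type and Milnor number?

Type A_{1}, Milnor number mu = 1.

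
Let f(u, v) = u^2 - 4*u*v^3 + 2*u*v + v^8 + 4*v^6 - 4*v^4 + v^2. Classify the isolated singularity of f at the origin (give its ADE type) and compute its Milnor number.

Type A_7, Milnor number mu = 7.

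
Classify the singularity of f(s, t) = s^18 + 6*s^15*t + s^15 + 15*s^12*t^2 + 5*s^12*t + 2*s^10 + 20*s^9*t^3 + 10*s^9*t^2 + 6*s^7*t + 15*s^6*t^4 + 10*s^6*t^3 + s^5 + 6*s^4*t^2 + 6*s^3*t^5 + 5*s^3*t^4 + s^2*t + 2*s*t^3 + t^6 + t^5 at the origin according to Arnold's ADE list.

D_{7}

The Hessian of f at 0 has rank 0. Corank 2; j^3 = s^2*t has shape L^2 M (L != M), so D-series; mu = 7 gives D_7.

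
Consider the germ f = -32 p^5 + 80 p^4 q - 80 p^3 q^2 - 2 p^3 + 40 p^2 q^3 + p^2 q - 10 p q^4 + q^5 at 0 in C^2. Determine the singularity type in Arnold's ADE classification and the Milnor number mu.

Type D6, Milnor number mu = 6.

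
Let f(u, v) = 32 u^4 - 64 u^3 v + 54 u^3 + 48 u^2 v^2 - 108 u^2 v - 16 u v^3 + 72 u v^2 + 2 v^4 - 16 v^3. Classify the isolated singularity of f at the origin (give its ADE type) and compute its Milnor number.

Type E_{6}, Milnor number mu = 6.

The Hessian of f at 0 is [[0, 0], [0, 0]] with rank 0, so corank 2. A Groebner basis of the Jacobian ideal J(f) in C{u,v} is {v^4, u*v^2 - 11*v^3/18, u^2 - 4*u*v/3 + 4*v^2/9}; counting standard monomials gives mu = 6. Corank 2; j^3 = 2*(3*u - 2*v)^3 is a perfect cube, so E-series; the 4-jet and mu = 6 give E_6.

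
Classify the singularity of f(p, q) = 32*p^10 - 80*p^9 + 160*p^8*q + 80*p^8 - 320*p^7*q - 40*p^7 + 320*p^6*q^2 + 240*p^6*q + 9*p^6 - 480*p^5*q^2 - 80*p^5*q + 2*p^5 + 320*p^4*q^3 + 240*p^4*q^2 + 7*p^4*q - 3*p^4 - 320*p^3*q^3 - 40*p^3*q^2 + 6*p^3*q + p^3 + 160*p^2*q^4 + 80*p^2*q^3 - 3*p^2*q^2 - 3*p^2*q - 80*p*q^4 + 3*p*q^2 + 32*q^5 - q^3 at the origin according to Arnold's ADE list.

E_{8}

The Hessian of f at 0 has rank 0. Corank 2; j^3 = (p - q)^3 is a perfect cube, so E-series; the 5-jet and mu = 8 give E_8.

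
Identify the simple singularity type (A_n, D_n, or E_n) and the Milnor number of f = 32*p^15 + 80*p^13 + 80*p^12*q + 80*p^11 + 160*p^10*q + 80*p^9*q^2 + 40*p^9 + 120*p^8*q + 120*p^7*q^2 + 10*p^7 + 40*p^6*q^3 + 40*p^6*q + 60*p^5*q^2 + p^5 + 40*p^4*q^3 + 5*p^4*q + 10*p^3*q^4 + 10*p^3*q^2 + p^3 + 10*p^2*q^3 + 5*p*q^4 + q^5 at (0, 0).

Type E_8, Milnor number mu = 8.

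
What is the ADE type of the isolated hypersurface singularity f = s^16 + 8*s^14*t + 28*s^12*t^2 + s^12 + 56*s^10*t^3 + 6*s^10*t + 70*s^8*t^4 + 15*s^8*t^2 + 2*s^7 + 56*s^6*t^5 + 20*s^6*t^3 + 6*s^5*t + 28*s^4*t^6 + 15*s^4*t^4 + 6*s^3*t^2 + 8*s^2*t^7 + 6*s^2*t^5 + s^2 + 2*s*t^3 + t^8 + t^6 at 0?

The Hessian of f at 0 has rank 1. Corank 1: A-series; mu = 7 gives A_7.

A_{7}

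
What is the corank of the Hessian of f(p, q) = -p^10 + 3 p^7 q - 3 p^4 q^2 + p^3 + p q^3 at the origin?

Hessian at 0 has rank 0.

2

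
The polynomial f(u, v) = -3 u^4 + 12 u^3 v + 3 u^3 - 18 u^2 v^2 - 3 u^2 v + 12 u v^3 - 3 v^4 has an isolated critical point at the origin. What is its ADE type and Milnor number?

Type D_5, Milnor number mu = 5.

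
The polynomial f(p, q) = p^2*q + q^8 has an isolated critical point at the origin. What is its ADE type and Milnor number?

Type D9, Milnor number mu = 9.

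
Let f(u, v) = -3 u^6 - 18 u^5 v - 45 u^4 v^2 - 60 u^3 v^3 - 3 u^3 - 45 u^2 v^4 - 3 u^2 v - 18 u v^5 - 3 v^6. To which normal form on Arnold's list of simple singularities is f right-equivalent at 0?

D_7

The Hessian of f at 0 is [[0, 0], [0, 0]] with rank 0, so corank 2. A Groebner basis of the Jacobian ideal J(f) in C{u,v} is {-u*v/6 + v^5, u*v^2, u^2 + u*v}; counting standard monomials gives mu = 7. Corank 2; j^3 = -3*u^2*(u + v) has shape L^2 M (L != M), so D-series; mu = 7 gives D_7.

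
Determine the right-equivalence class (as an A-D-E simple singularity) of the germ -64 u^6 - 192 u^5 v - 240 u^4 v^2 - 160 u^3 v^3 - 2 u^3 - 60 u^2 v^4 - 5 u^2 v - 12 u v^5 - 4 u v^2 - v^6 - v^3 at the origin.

The Hessian of f at 0 is [[0, 0], [0, 0]] with rank 0, so corank 2. A Groebner basis of the Jacobian ideal J(f) in C{u,v} is {-u*v/12 + v^5 - v^2/12, u*v^2 + v^3, u^2 + 3*u*v/2 + v^2/2}; counting standard monomials gives mu = 7. Corank 2; j^3 = -(u + v)^2*(2*u + v) has shape L^2 M (L != M), so D-series; mu = 7 gives D_7.

D_{7}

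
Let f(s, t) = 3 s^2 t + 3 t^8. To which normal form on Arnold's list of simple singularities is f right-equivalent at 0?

The Hessian of f at 0 has rank 0. Corank 2; j^3 = 3*s^2*t has shape L^2 M (L != M), so D-series; mu = 9 gives D_9.

D_9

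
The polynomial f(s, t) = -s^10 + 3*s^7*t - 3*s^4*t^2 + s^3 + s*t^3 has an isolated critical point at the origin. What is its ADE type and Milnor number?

Type E_7, Milnor number mu = 7.

The Hessian of f at 0 has rank 0. Corank 2; j^3 = s^3 is a perfect cube, so E-series; the 4-jet and mu = 7 give E_7.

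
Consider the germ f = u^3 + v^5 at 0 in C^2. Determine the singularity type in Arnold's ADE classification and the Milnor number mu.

The Hessian of f at 0 has rank 0. Corank 2; j^3 = u^3 is a perfect cube, so E-series; the 5-jet and mu = 8 give E_8.

Type E_{8}, Milnor number mu = 8.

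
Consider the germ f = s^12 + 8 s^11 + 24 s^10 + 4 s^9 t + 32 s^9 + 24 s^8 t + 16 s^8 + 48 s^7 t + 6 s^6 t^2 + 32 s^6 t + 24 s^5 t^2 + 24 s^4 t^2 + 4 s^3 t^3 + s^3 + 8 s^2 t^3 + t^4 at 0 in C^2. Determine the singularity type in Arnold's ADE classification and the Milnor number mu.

Type E_6, Milnor number mu = 6.

The Hessian of f at 0 is [[0, 0], [0, 0]] with rank 0, so corank 2. A Groebner basis of the Jacobian ideal J(f) in C{s,t} is {t^3, s^2}; counting standard monomials gives mu = 6. Corank 2; j^3 = s^3 is a perfect cube, so E-series; the 4-jet and mu = 6 give E_6.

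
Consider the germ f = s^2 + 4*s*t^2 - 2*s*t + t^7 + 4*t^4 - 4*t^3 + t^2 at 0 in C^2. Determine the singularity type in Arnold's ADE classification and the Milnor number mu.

Type A6, Milnor number mu = 6.

The Hessian of f at 0 has rank 1. Corank 1: A-series; mu = 6 gives A_6.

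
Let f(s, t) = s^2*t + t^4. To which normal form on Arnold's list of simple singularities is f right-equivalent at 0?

D_5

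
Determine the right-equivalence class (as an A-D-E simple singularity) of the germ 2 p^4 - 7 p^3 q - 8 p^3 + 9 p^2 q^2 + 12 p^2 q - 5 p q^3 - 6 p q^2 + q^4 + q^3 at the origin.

E_7

The Hessian of f at 0 has rank 0. Corank 2; j^3 = -(2*p - q)^3 is a perfect cube, so E-series; the 4-jet and mu = 7 give E_7.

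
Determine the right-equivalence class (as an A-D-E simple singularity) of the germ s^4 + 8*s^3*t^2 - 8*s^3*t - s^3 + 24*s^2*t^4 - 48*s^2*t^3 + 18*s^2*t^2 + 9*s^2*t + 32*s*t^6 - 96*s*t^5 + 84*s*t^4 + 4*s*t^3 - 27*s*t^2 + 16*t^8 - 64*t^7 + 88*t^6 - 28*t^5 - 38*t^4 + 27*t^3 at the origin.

E_{6}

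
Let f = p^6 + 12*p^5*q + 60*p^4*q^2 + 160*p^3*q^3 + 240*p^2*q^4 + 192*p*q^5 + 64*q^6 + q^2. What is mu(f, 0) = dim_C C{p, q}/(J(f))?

5

The Hessian of f at 0 has rank 1. Corank 1: A-series; mu = 5 gives A_5.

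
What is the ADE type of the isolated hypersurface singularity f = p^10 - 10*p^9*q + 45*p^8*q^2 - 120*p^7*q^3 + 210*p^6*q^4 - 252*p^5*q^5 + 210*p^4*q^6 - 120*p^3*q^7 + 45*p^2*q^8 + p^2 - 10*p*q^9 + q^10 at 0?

A_{9}

The Hessian of f at 0 is [[2, 0], [0, 0]] with rank 1, so corank 1. A Groebner basis of the Jacobian ideal J(f) in C{p,q} is {q^9, p}; counting standard monomials gives mu = 9. Corank 1: A-series; mu = 9 gives A_9.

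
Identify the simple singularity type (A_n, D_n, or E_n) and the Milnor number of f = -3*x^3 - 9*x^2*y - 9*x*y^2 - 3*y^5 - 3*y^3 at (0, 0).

Type E_{8}, Milnor number mu = 8.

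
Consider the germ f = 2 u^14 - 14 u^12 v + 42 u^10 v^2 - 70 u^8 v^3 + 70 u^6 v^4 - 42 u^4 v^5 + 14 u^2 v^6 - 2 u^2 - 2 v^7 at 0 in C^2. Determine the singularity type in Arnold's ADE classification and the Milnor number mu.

The Hessian of f at 0 is [[-4, 0], [0, 0]] with rank 1, so corank 1. A Groebner basis of the Jacobian ideal J(f) in C{u,v} is {v^6, u}; counting standard monomials gives mu = 6. Corank 1: A-series; mu = 6 gives A_6.

Type A6, Milnor number mu = 6.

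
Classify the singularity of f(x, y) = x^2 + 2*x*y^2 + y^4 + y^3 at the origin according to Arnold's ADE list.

A_2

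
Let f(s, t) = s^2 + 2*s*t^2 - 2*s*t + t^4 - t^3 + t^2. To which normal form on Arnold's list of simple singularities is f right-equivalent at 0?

A2

The Hessian of f at 0 has rank 1. Corank 1: A-series; mu = 2 gives A_2.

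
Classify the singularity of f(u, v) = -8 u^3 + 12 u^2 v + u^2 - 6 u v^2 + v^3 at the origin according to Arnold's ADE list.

A2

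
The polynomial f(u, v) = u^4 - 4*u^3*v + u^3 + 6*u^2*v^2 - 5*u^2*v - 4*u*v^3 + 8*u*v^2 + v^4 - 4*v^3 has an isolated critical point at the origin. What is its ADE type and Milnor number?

Type D5, Milnor number mu = 5.

The Hessian of f at 0 has rank 0. Corank 2; j^3 = (u - 2*v)^2*(u - v) has shape L^2 M (L != M), so D-series; mu = 5 gives D_5.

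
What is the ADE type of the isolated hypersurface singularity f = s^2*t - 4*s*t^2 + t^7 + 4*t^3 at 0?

D_8

The Hessian of f at 0 has rank 0. Corank 2; j^3 = t*(s - 2*t)^2 has shape L^2 M (L != M), so D-series; mu = 8 gives D_8.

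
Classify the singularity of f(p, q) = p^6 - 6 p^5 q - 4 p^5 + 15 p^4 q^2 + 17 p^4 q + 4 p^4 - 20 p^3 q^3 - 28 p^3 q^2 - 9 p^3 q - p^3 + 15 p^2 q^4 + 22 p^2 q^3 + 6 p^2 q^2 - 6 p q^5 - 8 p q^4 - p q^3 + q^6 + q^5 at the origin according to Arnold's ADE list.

The Hessian of f at 0 has rank 0. Corank 2; j^3 = -p^3 is a perfect cube, so E-series; the 4-jet and mu = 7 give E_7.

E7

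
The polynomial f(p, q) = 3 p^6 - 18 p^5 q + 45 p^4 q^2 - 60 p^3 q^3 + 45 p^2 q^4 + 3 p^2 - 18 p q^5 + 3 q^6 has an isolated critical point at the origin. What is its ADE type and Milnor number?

Type A_{5}, Milnor number mu = 5.

The Hessian of f at 0 has rank 1. Corank 1: A-series; mu = 5 gives A_5.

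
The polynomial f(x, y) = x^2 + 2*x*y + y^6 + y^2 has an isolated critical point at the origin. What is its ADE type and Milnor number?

The Hessian of f at 0 is [[2, 2], [2, 2]] with rank 1, so corank 1. A Groebner basis of the Jacobian ideal J(f) in C{x,y} is {y^5, x + y}; counting standard monomials gives mu = 5. Corank 1: A-series; mu = 5 gives A_5.

Type A_5, Milnor number mu = 5.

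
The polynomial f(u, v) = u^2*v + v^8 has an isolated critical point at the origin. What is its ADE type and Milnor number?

The Hessian of f at 0 is [[0, 0], [0, 0]] with rank 0, so corank 2. A Groebner basis of the Jacobian ideal J(f) in C{u,v} is {u^2/8 + v^7, u^3, u*v}; counting standard monomials gives mu = 9. Corank 2; j^3 = u^2*v has shape L^2 M (L != M), so D-series; mu = 9 gives D_9.

Type D9, Milnor number mu = 9.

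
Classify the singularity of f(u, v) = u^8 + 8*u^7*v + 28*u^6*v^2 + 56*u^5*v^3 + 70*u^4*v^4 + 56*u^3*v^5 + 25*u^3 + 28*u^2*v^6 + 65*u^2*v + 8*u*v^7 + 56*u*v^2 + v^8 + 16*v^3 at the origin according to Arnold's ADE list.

The Hessian of f at 0 has rank 0. Corank 2; j^3 = (u + v)*(5*u + 4*v)^2 has shape L^2 M (L != M), so D-series; mu = 9 gives D_9.

D_9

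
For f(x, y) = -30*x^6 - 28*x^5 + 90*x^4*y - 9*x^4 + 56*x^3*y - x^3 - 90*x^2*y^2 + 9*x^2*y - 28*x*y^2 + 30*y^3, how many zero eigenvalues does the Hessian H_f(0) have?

2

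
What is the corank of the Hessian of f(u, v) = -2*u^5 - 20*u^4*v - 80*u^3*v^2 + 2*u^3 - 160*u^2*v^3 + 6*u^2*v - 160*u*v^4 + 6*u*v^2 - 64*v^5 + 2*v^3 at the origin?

The Hessian at 0 is [[0, 0], [0, 0]] of rank 0; hence corank 2.

2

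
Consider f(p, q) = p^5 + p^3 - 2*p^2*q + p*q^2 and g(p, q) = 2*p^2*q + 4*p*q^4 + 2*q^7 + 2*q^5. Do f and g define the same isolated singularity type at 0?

Yes.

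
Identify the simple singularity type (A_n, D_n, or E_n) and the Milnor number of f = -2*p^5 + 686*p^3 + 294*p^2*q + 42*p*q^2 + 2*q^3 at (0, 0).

The Hessian of f at 0 has rank 0. Corank 2; j^3 = 2*(7*p + q)^3 is a perfect cube, so E-series; the 5-jet and mu = 8 give E_8.

Type E_{8}, Milnor number mu = 8.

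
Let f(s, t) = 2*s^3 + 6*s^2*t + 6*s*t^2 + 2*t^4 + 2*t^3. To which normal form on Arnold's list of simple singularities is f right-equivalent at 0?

E_6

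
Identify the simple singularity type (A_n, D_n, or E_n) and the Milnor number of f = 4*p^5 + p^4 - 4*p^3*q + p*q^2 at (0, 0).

Type D_5, Milnor number mu = 5.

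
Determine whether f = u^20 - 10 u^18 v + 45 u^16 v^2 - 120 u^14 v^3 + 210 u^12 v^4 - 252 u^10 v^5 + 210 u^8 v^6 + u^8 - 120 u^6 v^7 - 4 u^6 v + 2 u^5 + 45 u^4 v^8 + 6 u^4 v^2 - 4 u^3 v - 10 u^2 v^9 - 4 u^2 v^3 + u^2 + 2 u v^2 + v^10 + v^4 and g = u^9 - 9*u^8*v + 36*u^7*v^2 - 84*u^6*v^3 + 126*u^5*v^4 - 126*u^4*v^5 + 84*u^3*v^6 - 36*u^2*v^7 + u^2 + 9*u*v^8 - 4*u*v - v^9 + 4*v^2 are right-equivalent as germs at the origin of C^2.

No.

The Hessian of f at 0 has rank 1. Corank 1: A-series; mu = 9 gives A_9. The Hessian of g at 0 has rank 1. Corank 1: A-series; mu = 8 gives A_8. f is A_9 but g is A_8, hence not right-equivalent.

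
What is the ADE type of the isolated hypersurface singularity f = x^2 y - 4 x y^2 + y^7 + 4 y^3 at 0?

D_{8}

The Hessian of f at 0 is [[0, 0], [0, 0]] with rank 0, so corank 2. A Groebner basis of the Jacobian ideal J(f) in C{x,y} is {x^2/7 + y^6 - 4*y^2/7, x^3 - 8*y^3, x*y - 2*y^2}; counting standard monomials gives mu = 8. Corank 2; j^3 = y*(x - 2*y)^2 has shape L^2 M (L != M), so D-series; mu = 8 gives D_8.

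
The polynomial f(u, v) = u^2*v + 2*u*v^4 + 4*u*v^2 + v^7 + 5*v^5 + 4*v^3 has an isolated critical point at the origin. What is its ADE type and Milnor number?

The Hessian of f at 0 has rank 0. Corank 2; j^3 = v*(u + 2*v)^2 has shape L^2 M (L != M), so D-series; mu = 6 gives D_6.

Type D6, Milnor number mu = 6.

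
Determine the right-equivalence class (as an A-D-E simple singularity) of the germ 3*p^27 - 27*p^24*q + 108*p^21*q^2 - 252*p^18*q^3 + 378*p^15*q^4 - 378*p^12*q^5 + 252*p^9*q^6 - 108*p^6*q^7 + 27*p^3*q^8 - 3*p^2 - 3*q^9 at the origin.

A_8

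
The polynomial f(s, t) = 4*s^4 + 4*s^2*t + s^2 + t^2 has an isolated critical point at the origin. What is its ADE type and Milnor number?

Type A_1, Milnor number mu = 1.

The Hessian of f at 0 has rank 2. Corank 0: nondegenerate Morse point, so A_1.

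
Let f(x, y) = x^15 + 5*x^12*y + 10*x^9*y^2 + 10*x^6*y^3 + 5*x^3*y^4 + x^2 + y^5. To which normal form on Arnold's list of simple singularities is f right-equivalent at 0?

The Hessian of f at 0 has rank 1. Corank 1: A-series; mu = 4 gives A_4.

A4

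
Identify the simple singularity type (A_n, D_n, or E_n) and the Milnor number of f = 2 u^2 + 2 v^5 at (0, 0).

Type A4, Milnor number mu = 4.

The Hessian of f at 0 has rank 1. Corank 1: A-series; mu = 4 gives A_4.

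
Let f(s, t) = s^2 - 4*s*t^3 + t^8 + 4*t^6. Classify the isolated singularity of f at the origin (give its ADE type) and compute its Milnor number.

Type A7, Milnor number mu = 7.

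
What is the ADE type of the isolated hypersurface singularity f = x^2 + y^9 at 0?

The Hessian of f at 0 has rank 1. Corank 1: A-series; mu = 8 gives A_8.

A_8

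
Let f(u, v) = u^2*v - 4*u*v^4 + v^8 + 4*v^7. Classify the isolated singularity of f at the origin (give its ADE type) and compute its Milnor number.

Type D9, Milnor number mu = 9.

The Hessian of f at 0 is [[0, 0], [0, 0]] with rank 0, so corank 2. A Groebner basis of the Jacobian ideal J(f) in C{u,v} is {u^2*v^2, -u^2*v - u^2/2 + u*v^3, -u*v/2 + v^4, u^3}; counting standard monomials gives mu = 9. Corank 2; j^3 = u^2*v has shape L^2 M (L != M), so D-series; mu = 9 gives D_9.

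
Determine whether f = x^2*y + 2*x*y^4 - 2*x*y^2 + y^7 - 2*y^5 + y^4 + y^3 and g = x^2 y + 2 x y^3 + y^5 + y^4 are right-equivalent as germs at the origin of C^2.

The Hessian of f at 0 is [[0, 0], [0, 0]] with rank 0, so corank 2. A Groebner basis of the Jacobian ideal J(f) in C{x,y} is {x^3 + x^2/4 - y^2/4, x^2/4 + y^3 - y^2/4, x*y - y^2}; counting standard monomials gives mu = 5. Corank 2; j^3 = y*(x - y)^2 has shape L^2 M (L != M), so D-series; mu = 5 gives D_5. The Hessian of g at 0 is [[0, 0], [0, 0]] with rank 0, so corank 2. A Groebner basis of the Jacobian ideal J(g) in C{x,y} is {x*y^2, x*y + y^3, x^2 - 4*x*y}; counting standard monomials gives mu = 5. Corank 2; j^3 = x^2*y has shape L^2 M (L != M), so D-series; mu = 5 gives D_5. Both have type D_5, hence right-equivalent.

Yes.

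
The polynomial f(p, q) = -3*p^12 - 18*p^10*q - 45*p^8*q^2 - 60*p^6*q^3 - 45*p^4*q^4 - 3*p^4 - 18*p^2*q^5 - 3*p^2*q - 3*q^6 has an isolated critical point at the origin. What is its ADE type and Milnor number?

Type D_{7}, Milnor number mu = 7.

The Hessian of f at 0 is [[0, 0], [0, 0]] with rank 0, so corank 2. A Groebner basis of the Jacobian ideal J(f) in C{p,q} is {p^2/6 + q^5, p^3, p*q}; counting standard monomials gives mu = 7. Corank 2; j^3 = -3*p^2*q has shape L^2 M (L != M), so D-series; mu = 7 gives D_7.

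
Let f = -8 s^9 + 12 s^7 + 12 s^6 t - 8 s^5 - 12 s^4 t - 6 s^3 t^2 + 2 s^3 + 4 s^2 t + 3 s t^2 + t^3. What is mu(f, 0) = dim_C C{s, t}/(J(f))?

4

The Hessian of f at 0 has rank 0. Corank 2; j^3 = (s + t)*(2*s^2 + 2*s*t + t^2) splits into three distinct lines over C (the quadratic factor has nonzero discriminant), so D_4.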